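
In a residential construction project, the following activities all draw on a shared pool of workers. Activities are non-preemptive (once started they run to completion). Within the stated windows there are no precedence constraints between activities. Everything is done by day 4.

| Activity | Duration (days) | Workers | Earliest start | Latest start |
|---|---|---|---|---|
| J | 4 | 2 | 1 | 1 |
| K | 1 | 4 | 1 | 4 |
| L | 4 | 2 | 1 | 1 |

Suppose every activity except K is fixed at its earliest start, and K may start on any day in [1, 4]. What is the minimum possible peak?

K@1: d1:8  d2:4  d3:4  d4:4 → peak 8
K@2: d1:4  d2:8  d3:4  d4:4 → peak 8
K@3: d1:4  d2:4  d3:8  d4:4 → peak 8
K@4: d1:4  d2:4  d3:4  d4:8 → peak 8
Best is K@1, peak 8.

8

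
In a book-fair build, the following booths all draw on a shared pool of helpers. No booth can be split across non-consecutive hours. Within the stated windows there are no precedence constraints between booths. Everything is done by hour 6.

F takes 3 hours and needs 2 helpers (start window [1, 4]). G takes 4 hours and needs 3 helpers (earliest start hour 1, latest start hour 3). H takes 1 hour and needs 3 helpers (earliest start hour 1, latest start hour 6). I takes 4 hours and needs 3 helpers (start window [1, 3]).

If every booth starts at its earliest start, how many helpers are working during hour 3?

At early start, hour 3 has: F, G, I.
Demand: 2 + 3 + 3 = 8.

8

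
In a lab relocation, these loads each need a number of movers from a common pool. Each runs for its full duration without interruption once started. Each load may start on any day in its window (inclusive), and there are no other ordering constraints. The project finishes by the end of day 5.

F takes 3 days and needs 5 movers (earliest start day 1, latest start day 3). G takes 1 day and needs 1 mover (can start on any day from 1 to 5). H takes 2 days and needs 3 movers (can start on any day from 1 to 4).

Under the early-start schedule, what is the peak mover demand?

Early-start schedule: F@1, G@1, H@1.
Load per day: day 1: 9, day 2: 8, day 3: 5, day 4: 0, day 5: 0.
Peak is 9.

9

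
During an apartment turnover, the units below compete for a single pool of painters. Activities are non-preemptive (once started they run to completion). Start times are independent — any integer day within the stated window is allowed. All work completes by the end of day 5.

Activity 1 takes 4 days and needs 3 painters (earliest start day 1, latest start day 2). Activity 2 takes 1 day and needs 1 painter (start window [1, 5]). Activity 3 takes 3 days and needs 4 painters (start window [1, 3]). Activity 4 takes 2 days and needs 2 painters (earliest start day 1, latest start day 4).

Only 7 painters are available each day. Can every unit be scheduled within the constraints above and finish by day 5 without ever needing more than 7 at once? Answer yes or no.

yes

Schedule Activity 1@1, Activity 2@1, Activity 3@3, Activity 4@1: d1:6  d2:5  d3:7  d4:7  d5:4 — peak 7 ≤ 7.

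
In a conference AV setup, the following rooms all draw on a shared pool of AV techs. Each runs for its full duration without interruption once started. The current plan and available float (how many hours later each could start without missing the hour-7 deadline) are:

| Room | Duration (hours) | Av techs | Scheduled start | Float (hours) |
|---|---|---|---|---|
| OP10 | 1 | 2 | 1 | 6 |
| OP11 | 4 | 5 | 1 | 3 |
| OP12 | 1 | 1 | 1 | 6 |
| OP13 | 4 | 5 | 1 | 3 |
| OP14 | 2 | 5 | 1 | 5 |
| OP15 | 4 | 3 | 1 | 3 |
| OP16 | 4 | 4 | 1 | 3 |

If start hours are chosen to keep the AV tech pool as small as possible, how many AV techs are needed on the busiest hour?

17

Early-start (OP10@1, OP11@1, OP12@1, OP13@1, OP14@1, OP15@1, OP16@1) gives peak 25: h1:25  h2:22  h3:17  h4:17  h5:0  h6:0  h7:0.
Shift OP14→2, OP15→4, OP16→4.
Schedule OP10@1, OP11@1, OP12@1, OP13@1, OP14@2, OP15@4, OP16@4: h1:13  h2:15  h3:15  h4:17  h5:7  h6:7  h7:7 — peak 17.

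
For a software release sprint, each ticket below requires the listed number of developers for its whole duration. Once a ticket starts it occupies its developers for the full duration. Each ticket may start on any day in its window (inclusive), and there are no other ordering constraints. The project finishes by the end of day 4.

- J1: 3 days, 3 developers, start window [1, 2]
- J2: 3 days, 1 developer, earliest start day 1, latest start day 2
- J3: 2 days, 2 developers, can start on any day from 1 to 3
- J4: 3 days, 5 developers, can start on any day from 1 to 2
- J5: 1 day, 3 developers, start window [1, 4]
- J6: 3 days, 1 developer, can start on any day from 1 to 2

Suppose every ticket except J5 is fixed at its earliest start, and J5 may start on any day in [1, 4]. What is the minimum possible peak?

J5@1: d1:15  d2:12  d3:10  d4:0 → peak 15
J5@2: d1:12  d2:15  d3:10  d4:0 → peak 15
J5@3: d1:12  d2:12  d3:13  d4:0 → peak 13
J5@4: d1:12  d2:12  d3:10  d4:3 → peak 12
Best is J5@4, peak 12.

12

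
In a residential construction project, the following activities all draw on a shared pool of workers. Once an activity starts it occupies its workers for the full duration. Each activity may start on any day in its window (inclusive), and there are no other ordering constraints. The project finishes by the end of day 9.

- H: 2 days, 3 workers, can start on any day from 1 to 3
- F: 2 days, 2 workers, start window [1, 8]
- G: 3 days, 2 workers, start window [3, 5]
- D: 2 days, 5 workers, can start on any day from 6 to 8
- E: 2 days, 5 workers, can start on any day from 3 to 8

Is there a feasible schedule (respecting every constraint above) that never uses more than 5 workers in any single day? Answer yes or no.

yes

Schedule H@1, F@1, G@3, D@6, E@8: d1:5  d2:5  d3:2  d4:2  d5:2  d6:5  d7:5  d8:5  d9:5 — peak 5 ≤ 5.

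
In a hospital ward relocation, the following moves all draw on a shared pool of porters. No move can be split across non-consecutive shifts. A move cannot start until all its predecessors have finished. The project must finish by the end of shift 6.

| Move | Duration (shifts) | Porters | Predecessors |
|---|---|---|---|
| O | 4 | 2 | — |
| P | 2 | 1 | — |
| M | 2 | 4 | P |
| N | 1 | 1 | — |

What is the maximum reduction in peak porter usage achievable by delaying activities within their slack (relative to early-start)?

2

Early-start peak: s1:4  s2:3  s3:6  s4:6  s5:0  s6:0 ⇒ 6.
Leveled (O@1, P@1, M@5, N@1): s1:4  s2:3  s3:2  s4:2  s5:4  s6:4 ⇒ 4.
Reduction 6 − 4 = 2.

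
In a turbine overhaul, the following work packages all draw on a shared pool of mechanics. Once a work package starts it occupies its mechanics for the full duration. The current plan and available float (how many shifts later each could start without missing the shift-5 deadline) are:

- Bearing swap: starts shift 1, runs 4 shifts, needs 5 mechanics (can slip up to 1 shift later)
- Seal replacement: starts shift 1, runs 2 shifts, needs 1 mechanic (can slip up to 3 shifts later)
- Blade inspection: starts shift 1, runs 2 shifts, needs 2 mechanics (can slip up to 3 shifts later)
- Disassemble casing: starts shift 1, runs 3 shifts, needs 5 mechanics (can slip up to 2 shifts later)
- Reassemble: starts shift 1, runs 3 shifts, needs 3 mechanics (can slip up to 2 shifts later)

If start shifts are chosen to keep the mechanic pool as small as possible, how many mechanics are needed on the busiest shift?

13

Early-start (Bearing swap@1, Seal replacement@1, Blade inspection@1, Disassemble casing@1, Reassemble@1) gives peak 16: s1:16  s2:16  s3:13  s4:5  s5:0.
Shift Reassemble→3.
Schedule Bearing swap@1, Seal replacement@1, Blade inspection@1, Disassemble casing@1, Reassemble@3: s1:13  s2:13  s3:13  s4:8  s5:3 — peak 13.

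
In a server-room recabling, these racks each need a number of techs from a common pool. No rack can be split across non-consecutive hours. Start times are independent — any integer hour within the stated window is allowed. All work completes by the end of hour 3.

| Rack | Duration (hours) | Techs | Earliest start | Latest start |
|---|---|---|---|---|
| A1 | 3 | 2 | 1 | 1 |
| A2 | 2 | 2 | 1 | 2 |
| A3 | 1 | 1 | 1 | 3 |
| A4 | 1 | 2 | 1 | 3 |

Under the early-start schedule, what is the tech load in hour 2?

At early start, hour 2 has: A1, A2.
Demand: 2 + 2 = 4.

4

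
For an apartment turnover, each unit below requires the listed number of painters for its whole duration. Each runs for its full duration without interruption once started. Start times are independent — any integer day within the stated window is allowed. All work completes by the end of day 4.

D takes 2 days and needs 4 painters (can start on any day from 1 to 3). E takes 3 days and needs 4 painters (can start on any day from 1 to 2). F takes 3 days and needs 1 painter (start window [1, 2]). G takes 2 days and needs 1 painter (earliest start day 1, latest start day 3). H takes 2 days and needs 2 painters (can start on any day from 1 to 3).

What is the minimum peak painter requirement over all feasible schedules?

9

Early-start (D@1, E@1, F@1, G@1, H@1) gives peak 12: d1:12  d2:12  d3:5  d4:0.
Shift G→3, H→3.
Schedule D@1, E@1, F@1, G@3, H@3: d1:9  d2:9  d3:8  d4:3 — peak 9.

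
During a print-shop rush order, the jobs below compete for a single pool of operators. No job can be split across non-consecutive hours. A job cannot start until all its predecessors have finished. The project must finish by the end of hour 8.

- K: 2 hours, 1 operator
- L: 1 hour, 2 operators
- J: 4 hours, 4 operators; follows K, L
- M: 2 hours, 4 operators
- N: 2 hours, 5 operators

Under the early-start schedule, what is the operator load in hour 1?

12

At early start, hour 1 has: K, L, M, N.
Demand: 1 + 2 + 4 + 5 = 12.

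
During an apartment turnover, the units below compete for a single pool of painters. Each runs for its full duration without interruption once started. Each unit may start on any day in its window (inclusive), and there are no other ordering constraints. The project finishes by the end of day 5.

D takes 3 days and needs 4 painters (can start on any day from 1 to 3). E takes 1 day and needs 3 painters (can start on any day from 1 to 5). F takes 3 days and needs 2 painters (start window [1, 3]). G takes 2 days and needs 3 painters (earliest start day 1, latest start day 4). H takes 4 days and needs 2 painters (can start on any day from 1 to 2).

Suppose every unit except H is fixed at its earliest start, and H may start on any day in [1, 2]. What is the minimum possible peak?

12

H@1: d1:14  d2:11  d3:8  d4:2  d5:0 → peak 14
H@2: d1:12  d2:11  d3:8  d4:2  d5:2 → peak 12
Best is H@2, peak 12.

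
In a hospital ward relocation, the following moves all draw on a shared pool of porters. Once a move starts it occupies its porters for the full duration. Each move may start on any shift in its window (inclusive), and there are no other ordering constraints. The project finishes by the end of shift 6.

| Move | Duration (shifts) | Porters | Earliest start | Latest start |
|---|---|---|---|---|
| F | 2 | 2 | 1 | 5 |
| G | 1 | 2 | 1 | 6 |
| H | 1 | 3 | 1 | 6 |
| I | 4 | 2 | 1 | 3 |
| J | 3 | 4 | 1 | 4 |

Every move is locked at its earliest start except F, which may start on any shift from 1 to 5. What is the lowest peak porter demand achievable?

11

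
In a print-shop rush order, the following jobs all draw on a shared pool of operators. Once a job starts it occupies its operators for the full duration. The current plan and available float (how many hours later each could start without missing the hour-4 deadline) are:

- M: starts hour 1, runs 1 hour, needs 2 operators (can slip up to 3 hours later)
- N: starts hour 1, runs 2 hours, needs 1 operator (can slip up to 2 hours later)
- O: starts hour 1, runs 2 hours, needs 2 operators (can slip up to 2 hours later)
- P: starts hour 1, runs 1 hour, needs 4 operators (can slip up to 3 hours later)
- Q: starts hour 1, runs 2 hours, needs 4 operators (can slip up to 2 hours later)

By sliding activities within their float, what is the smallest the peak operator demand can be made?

6

Early-start (M@1, N@1, O@1, P@1, Q@1) gives peak 13: h1:13  h2:7  h3:0  h4:0.
Shift O→3, P→2, Q→3.
Schedule M@1, N@1, O@3, P@2, Q@3: h1:3  h2:5  h3:6  h4:6 — peak 6.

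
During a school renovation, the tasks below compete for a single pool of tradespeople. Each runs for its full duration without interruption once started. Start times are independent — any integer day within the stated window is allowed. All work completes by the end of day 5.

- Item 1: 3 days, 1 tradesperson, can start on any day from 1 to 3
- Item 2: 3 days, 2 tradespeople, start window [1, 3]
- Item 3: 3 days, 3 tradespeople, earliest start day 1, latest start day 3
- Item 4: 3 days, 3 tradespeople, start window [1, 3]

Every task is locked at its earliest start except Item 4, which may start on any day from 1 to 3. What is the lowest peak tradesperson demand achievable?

9

Item 4@1: d1:9  d2:9  d3:9  d4:0  d5:0 → peak 9
Item 4@2: d1:6  d2:9  d3:9  d4:3  d5:0 → peak 9
Item 4@3: d1:6  d2:6  d3:9  d4:3  d5:3 → peak 9
Best is Item 4@1, peak 9.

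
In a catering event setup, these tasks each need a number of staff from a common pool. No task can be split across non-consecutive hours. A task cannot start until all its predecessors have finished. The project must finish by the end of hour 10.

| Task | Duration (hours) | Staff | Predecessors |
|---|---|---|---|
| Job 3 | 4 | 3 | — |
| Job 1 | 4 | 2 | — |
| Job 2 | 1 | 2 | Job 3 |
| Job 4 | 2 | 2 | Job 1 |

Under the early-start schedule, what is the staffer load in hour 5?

4

At early start, hour 5 has: Job 2, Job 4.
Demand: 2 + 2 = 4.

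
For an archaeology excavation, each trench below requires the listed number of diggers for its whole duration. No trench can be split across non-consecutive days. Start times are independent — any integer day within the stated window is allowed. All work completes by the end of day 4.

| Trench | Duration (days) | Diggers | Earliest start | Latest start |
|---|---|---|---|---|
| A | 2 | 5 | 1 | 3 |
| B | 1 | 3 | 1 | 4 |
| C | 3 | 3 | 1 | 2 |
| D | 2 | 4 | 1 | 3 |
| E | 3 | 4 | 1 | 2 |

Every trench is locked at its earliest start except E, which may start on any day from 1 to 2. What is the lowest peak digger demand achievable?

16

E@1: d1:19  d2:16  d3:7  d4:0 → peak 19
E@2: d1:15  d2:16  d3:7  d4:4 → peak 16
Best is E@2, peak 16.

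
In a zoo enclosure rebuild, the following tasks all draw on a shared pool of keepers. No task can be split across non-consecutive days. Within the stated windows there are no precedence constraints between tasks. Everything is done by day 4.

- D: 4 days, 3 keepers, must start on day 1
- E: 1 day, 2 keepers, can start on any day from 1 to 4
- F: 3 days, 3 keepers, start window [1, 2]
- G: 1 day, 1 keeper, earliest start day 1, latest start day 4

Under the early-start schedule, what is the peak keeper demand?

Early-start schedule: D@1, E@1, F@1, G@1.
Load per day: day 1: 9, day 2: 6, day 3: 6, day 4: 3.
Peak is 9.

9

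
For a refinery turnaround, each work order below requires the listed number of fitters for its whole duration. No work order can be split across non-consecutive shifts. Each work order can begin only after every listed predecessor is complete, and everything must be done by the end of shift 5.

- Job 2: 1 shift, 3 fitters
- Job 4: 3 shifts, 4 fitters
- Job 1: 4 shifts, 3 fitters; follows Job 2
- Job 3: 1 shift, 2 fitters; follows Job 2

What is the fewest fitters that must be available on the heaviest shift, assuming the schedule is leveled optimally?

Early-start (Job 2@1, Job 4@1, Job 1@2, Job 3@2) gives peak 9: s1:7  s2:9  s3:7  s4:3  s5:3.
Shift Job 3→4.
Schedule Job 2@1, Job 4@1, Job 1@2, Job 3@4: s1:7  s2:7  s3:7  s4:5  s5:3 — peak 7.
No arrangement of the 12 feasible schedules does better.

7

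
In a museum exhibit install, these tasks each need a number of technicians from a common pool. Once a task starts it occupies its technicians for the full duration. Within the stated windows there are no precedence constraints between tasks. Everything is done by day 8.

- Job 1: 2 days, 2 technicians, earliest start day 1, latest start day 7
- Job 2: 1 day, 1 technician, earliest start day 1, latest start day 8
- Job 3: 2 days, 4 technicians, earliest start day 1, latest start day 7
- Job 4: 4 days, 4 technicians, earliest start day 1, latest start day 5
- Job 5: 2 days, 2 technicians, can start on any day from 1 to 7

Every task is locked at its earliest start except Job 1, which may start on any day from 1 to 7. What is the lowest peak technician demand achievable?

Job 1@1: d1:13  d2:12  d3:4  d4:4  d5:0  d6:0  d7:0  d8:0 → peak 13
Job 1@2: d1:11  d2:12  d3:6  d4:4  d5:0  d6:0  d7:0  d8:0 → peak 12
Job 1@3: d1:11  d2:10  d3:6  d4:6  d5:0  d6:0  d7:0  d8:0 → peak 11
Job 1@4: d1:11  d2:10  d3:4  d4:6  d5:2  d6:0  d7:0  d8:0 → peak 11
Job 1@5: d1:11  d2:10  d3:4  d4:4  d5:2  d6:2  d7:0  d8:0 → peak 11
Job 1@6: d1:11  d2:10  d3:4  d4:4  d5:0  d6:2  d7:2  d8:0 → peak 11
Job 1@7: d1:11  d2:10  d3:4  d4:4  d5:0  d6:0  d7:2  d8:2 → peak 11
Best is Job 1@3, peak 11.

11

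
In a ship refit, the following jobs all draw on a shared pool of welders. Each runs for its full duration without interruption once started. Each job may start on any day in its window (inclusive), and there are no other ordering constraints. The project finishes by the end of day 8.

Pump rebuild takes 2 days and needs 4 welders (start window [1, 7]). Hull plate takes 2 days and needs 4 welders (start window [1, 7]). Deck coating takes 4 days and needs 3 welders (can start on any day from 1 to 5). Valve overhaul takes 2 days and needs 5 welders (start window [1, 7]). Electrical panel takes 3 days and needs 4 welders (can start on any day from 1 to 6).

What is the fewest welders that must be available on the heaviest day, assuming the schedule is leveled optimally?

Early-start (Pump rebuild@1, Hull plate@1, Deck coating@1, Valve overhaul@1, Electrical panel@1) gives peak 20: d1:20  d2:20  d3:7  d4:3  d5:0  d6:0  d7:0  d8:0.
Shift Deck coating→3, Valve overhaul→3, Electrical panel→5.
Schedule Pump rebuild@1, Hull plate@1, Deck coating@3, Valve overhaul@3, Electrical panel@5: d1:8  d2:8  d3:8  d4:8  d5:7  d6:7  d7:4  d8:0 — peak 8.

8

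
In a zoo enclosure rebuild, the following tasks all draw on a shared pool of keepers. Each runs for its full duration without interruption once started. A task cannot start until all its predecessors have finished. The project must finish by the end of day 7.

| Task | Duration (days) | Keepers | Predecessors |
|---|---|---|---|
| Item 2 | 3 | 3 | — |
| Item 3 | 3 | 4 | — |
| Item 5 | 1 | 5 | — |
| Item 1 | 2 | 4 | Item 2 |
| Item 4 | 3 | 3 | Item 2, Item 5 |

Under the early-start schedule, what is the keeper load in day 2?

7

At early start, day 2 has: Item 2, Item 3.
Demand: 3 + 4 = 7.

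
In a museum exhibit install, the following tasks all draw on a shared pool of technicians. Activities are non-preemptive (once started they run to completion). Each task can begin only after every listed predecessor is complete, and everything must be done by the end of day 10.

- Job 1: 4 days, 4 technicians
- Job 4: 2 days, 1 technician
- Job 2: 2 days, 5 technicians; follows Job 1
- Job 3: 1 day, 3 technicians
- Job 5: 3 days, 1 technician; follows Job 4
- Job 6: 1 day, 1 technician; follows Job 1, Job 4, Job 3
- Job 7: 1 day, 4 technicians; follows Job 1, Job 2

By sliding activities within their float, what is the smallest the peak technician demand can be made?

Early-start (Job 1@1, Job 4@1, Job 2@5, Job 3@1, Job 5@3, Job 6@5, Job 7@7) gives peak 8: d1:8  d2:5  d3:5  d4:5  d5:7  d6:5  d7:4  d8:0  d9:0  d10:0.
Shift Job 3→7, Job 5→7, Job 6→8, Job 7→9.
Schedule Job 1@1, Job 4@1, Job 2@5, Job 3@7, Job 5@7, Job 6@8, Job 7@9: d1:5  d2:5  d3:4  d4:4  d5:5  d6:5  d7:4  d8:2  d9:5  d10:0 — peak 5.

5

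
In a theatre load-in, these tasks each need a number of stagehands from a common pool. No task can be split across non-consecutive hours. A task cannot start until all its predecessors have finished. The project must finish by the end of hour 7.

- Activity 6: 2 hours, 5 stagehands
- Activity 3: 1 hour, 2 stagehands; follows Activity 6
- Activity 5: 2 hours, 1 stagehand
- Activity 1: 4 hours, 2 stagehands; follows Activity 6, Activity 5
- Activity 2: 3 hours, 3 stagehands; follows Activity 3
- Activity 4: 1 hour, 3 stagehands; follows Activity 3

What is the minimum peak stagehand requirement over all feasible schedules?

Early-start (Activity 6@1, Activity 3@3, Activity 5@1, Activity 1@3, Activity 2@4, Activity 4@4) gives peak 8: h1:6  h2:6  h3:4  h4:8  h5:5  h6:5  h7:0.
Shift Activity 4→7.
Schedule Activity 6@1, Activity 3@3, Activity 5@1, Activity 1@3, Activity 2@4, Activity 4@7: h1:6  h2:6  h3:4  h4:5  h5:5  h6:5  h7:3 — peak 6.

6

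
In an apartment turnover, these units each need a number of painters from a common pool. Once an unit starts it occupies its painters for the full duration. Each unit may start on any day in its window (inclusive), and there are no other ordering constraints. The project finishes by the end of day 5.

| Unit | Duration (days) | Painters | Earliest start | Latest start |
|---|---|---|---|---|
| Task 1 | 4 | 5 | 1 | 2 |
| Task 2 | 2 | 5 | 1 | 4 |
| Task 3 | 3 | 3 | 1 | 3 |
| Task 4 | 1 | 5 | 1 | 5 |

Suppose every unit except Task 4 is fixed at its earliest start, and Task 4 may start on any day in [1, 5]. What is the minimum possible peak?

Task 4@1: d1:18  d2:13  d3:8  d4:5  d5:0 → peak 18
Task 4@2: d1:13  d2:18  d3:8  d4:5  d5:0 → peak 18
Task 4@3: d1:13  d2:13  d3:13  d4:5  d5:0 → peak 13
Task 4@4: d1:13  d2:13  d3:8  d4:10  d5:0 → peak 13
Task 4@5: d1:13  d2:13  d3:8  d4:5  d5:5 → peak 13
Best is Task 4@3, peak 13.

13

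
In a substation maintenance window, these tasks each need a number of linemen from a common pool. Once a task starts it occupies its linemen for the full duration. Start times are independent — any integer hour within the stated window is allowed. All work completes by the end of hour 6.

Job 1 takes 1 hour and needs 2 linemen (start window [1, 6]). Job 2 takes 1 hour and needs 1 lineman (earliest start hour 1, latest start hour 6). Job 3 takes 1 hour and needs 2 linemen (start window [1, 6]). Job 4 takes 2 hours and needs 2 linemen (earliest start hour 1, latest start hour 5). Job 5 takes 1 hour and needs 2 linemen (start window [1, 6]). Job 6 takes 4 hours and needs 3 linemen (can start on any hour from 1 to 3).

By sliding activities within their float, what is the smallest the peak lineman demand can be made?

5

Early-start (Job 1@1, Job 2@1, Job 3@1, Job 4@1, Job 5@1, Job 6@1) gives peak 12: h1:12  h2:5  h3:3  h4:3  h5:0  h6:0.
Shift Job 4→2, Job 5→2, Job 6→3.
Schedule Job 1@1, Job 2@1, Job 3@1, Job 4@2, Job 5@2, Job 6@3: h1:5  h2:4  h3:5  h4:3  h5:3  h6:3 — peak 5.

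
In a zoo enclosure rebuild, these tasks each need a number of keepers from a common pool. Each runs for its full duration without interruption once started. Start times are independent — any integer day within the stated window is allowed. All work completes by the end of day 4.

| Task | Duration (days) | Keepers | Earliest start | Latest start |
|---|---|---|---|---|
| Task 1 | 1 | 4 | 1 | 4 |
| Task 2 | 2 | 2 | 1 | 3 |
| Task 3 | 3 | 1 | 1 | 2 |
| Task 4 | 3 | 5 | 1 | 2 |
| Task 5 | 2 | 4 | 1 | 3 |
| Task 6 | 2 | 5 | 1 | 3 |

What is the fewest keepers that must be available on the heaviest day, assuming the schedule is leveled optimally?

12

Early-start (Task 1@1, Task 2@1, Task 3@1, Task 4@1, Task 5@1, Task 6@1) gives peak 21: d1:21  d2:17  d3:6  d4:0.
Shift Task 4→2, Task 6→3.
Schedule Task 1@1, Task 2@1, Task 3@1, Task 4@2, Task 5@1, Task 6@3: d1:11  d2:12  d3:11  d4:10 — peak 12.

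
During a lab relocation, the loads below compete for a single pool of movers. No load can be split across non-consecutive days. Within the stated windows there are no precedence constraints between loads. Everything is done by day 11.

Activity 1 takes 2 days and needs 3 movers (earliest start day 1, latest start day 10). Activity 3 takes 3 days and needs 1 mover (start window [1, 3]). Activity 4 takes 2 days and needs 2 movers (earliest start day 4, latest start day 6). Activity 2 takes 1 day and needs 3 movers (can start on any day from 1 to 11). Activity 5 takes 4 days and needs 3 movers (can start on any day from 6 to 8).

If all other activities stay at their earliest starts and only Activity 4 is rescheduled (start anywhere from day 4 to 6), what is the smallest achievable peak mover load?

Activity 4@4: d1:7  d2:4  d3:1  d4:2  d5:2  d6:3  d7:3  d8:3  d9:3  d10:0  d11:0 → peak 7
Activity 4@5: d1:7  d2:4  d3:1  d4:0  d5:2  d6:5  d7:3  d8:3  d9:3  d10:0  d11:0 → peak 7
Activity 4@6: d1:7  d2:4  d3:1  d4:0  d5:0  d6:5  d7:5  d8:3  d9:3  d10:0  d11:0 → peak 7
Best is Activity 4@4, peak 7.

7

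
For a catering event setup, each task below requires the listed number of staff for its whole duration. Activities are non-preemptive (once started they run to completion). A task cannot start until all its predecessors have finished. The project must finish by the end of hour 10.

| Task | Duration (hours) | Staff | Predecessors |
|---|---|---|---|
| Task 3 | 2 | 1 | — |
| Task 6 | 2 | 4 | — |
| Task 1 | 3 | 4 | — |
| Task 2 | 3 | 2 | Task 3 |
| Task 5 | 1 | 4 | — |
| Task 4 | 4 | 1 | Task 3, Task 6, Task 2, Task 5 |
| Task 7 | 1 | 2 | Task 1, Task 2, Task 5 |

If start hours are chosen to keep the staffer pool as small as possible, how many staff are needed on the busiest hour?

5

Early-start (Task 3@1, Task 6@1, Task 1@1, Task 2@3, Task 5@1, Task 4@6, Task 7@6) gives peak 13: h1:13  h2:9  h3:6  h4:2  h5:2  h6:3  h7:1  h8:1  h9:1  h10:0.
Shift Task 1→7, Task 5→6, Task 4→7, Task 7→10.
Schedule Task 3@1, Task 6@1, Task 1@7, Task 2@3, Task 5@6, Task 4@7, Task 7@10: h1:5  h2:5  h3:2  h4:2  h5:2  h6:4  h7:5  h8:5  h9:5  h10:3 — peak 5.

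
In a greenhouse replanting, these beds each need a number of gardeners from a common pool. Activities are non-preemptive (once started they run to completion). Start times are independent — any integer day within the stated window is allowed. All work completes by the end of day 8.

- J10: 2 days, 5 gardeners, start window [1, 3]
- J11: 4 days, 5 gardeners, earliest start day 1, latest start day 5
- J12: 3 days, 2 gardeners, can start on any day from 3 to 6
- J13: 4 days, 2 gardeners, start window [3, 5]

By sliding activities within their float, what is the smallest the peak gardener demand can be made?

9

Early-start (J10@1, J11@1, J12@3, J13@3) gives peak 10: d1:10  d2:10  d3:9  d4:9  d5:4  d6:2  d7:0  d8:0.
Shift J11→3.
Schedule J10@1, J11@3, J12@3, J13@3: d1:5  d2:5  d3:9  d4:9  d5:9  d6:7  d7:0  d8:0 — peak 9.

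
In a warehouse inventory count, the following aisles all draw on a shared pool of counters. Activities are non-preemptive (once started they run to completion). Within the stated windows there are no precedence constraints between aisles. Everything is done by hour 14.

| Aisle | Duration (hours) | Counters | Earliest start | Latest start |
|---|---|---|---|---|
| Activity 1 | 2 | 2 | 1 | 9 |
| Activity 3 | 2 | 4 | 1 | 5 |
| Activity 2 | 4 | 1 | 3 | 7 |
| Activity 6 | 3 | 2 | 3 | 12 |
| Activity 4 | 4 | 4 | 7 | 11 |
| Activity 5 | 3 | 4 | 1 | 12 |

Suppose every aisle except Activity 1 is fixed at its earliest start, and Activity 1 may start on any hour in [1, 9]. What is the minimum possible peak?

Activity 1@1: h1:10  h2:10  h3:7  h4:3  h5:3  h6:1  h7:4  h8:4  h9:4  h10:4  h11:0  h12:0  h13:0  h14:0 → peak 10
Activity 1@2: h1:8  h2:10  h3:9  h4:3  h5:3  h6:1  h7:4  h8:4  h9:4  h10:4  h11:0  h12:0  h13:0  h14:0 → peak 10
Activity 1@3: h1:8  h2:8  h3:9  h4:5  h5:3  h6:1  h7:4  h8:4  h9:4  h10:4  h11:0  h12:0  h13:0  h14:0 → peak 9
Activity 1@4: h1:8  h2:8  h3:7  h4:5  h5:5  h6:1  h7:4  h8:4  h9:4  h10:4  h11:0  h12:0  h13:0  h14:0 → peak 8
Activity 1@5: h1:8  h2:8  h3:7  h4:3  h5:5  h6:3  h7:4  h8:4  h9:4  h10:4  h11:0  h12:0  h13:0  h14:0 → peak 8
Activity 1@6: h1:8  h2:8  h3:7  h4:3  h5:3  h6:3  h7:6  h8:4  h9:4  h10:4  h11:0  h12:0  h13:0  h14:0 → peak 8
Activity 1@7: h1:8  h2:8  h3:7  h4:3  h5:3  h6:1  h7:6  h8:6  h9:4  h10:4  h11:0  h12:0  h13:0  h14:0 → peak 8
Activity 1@8: h1:8  h2:8  h3:7  h4:3  h5:3  h6:1  h7:4  h8:6  h9:6  h10:4  h11:0  h12:0  h13:0  h14:0 → peak 8
Activity 1@9: h1:8  h2:8  h3:7  h4:3  h5:3  h6:1  h7:4  h8:4  h9:6  h10:6  h11:0  h12:0  h13:0  h14:0 → peak 8
Best is Activity 1@4, peak 8.

8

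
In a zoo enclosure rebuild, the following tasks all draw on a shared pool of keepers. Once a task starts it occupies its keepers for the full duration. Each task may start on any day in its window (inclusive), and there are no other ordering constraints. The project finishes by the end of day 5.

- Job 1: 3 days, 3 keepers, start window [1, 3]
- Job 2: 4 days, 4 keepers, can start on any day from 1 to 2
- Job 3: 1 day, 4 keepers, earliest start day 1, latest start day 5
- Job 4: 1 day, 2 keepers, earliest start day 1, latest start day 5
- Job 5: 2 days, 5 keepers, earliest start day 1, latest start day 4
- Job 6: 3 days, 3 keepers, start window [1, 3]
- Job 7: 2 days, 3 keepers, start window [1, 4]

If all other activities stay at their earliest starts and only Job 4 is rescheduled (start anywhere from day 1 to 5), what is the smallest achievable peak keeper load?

22

Job 4@1: d1:24  d2:18  d3:10  d4:4  d5:0 → peak 24
Job 4@2: d1:22  d2:20  d3:10  d4:4  d5:0 → peak 22
Job 4@3: d1:22  d2:18  d3:12  d4:4  d5:0 → peak 22
Job 4@4: d1:22  d2:18  d3:10  d4:6  d5:0 → peak 22
Job 4@5: d1:22  d2:18  d3:10  d4:4  d5:2 → peak 22
Best is Job 4@2, peak 22.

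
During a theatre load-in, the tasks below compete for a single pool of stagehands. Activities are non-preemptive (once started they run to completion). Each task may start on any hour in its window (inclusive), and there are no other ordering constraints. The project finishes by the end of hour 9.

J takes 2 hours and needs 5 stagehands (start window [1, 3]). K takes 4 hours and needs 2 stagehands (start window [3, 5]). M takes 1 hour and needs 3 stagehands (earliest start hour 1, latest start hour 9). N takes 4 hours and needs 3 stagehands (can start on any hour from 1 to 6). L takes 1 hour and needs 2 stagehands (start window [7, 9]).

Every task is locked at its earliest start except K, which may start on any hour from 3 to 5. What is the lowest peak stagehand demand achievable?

11

K@3: h1:11  h2:8  h3:5  h4:5  h5:2  h6:2  h7:2  h8:0  h9:0 → peak 11
K@4: h1:11  h2:8  h3:3  h4:5  h5:2  h6:2  h7:4  h8:0  h9:0 → peak 11
K@5: h1:11  h2:8  h3:3  h4:3  h5:2  h6:2  h7:4  h8:2  h9:0 → peak 11
Best is K@3, peak 11.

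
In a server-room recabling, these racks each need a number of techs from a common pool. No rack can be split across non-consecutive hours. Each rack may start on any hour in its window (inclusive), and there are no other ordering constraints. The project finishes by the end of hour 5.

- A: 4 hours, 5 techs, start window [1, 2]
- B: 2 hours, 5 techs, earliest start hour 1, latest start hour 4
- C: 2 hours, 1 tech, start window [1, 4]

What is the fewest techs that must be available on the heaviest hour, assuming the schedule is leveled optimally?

10

Early-start (A@1, B@1, C@1) gives peak 11: h1:11  h2:11  h3:5  h4:5  h5:0.
Shift C→3.
Schedule A@1, B@1, C@3: h1:10  h2:10  h3:6  h4:6  h5:0 — peak 10.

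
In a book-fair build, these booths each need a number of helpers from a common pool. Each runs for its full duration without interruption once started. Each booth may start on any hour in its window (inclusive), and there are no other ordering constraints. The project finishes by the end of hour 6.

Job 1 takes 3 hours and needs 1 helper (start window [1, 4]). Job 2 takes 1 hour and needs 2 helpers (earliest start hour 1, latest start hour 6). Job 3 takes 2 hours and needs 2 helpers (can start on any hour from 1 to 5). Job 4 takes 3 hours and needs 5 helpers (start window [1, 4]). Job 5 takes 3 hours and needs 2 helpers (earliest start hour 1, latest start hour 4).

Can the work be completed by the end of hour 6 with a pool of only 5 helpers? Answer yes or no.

Schedule Job 1@1, Job 2@1, Job 3@2, Job 4@4, Job 5@1: h1:5  h2:5  h3:5  h4:5  h5:5  h6:5 — peak 5 ≤ 5.

yes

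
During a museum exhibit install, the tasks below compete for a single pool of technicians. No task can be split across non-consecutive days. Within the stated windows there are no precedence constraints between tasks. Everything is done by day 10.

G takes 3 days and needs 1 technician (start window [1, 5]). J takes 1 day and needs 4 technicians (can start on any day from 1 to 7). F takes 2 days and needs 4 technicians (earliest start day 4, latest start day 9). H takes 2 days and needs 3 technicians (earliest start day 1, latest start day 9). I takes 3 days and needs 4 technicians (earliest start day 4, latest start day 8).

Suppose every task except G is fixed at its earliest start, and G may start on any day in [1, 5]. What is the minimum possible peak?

8

G@1: d1:8  d2:4  d3:1  d4:8  d5:8  d6:4  d7:0  d8:0  d9:0  d10:0 → peak 8
G@2: d1:7  d2:4  d3:1  d4:9  d5:8  d6:4  d7:0  d8:0  d9:0  d10:0 → peak 9
G@3: d1:7  d2:3  d3:1  d4:9  d5:9  d6:4  d7:0  d8:0  d9:0  d10:0 → peak 9
G@4: d1:7  d2:3  d3:0  d4:9  d5:9  d6:5  d7:0  d8:0  d9:0  d10:0 → peak 9
G@5: d1:7  d2:3  d3:0  d4:8  d5:9  d6:5  d7:1  d8:0  d9:0  d10:0 → peak 9
Best is G@1, peak 8.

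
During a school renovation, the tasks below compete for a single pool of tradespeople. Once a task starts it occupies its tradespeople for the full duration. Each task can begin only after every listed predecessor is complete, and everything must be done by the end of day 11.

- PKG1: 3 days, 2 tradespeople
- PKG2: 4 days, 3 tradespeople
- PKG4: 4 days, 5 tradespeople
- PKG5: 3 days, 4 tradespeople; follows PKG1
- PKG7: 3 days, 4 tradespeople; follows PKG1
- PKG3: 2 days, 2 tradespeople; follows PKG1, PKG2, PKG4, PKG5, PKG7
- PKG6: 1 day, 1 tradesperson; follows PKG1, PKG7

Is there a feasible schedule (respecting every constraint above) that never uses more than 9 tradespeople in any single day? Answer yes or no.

Schedule PKG1@1, PKG2@1, PKG4@5, PKG5@4, PKG7@7, PKG3@10, PKG6@10: d1:5  d2:5  d3:5  d4:7  d5:9  d6:9  d7:9  d8:9  d9:4  d10:3  d11:2 — peak 9 ≤ 9.

yes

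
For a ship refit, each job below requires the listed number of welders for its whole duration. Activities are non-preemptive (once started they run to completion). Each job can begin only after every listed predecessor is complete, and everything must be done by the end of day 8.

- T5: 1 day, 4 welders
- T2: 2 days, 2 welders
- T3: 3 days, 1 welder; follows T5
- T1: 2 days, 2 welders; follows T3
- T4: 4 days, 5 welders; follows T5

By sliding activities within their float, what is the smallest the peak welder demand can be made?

6

Early-start (T5@1, T2@1, T3@2, T1@5, T4@2) gives peak 8: d1:6  d2:8  d3:6  d4:6  d5:7  d6:2  d7:0  d8:0.
Shift T1→7, T4→3.
Schedule T5@1, T2@1, T3@2, T1@7, T4@3: d1:6  d2:3  d3:6  d4:6  d5:5  d6:5  d7:2  d8:2 — peak 6.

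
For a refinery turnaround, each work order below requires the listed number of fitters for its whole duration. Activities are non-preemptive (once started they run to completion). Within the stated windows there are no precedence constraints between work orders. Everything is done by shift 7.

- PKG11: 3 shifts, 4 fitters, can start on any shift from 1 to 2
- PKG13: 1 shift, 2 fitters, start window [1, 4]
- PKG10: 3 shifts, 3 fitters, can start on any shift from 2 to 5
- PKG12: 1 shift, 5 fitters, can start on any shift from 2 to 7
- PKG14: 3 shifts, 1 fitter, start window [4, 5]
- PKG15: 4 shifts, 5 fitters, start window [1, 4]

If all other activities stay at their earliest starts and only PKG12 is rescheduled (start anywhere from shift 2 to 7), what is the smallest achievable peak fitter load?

PKG12@2: s1:11  s2:17  s3:12  s4:9  s5:1  s6:1  s7:0 → peak 17
PKG12@3: s1:11  s2:12  s3:17  s4:9  s5:1  s6:1  s7:0 → peak 17
PKG12@4: s1:11  s2:12  s3:12  s4:14  s5:1  s6:1  s7:0 → peak 14
PKG12@5: s1:11  s2:12  s3:12  s4:9  s5:6  s6:1  s7:0 → peak 12
PKG12@6: s1:11  s2:12  s3:12  s4:9  s5:1  s6:6  s7:0 → peak 12
PKG12@7: s1:11  s2:12  s3:12  s4:9  s5:1  s6:1  s7:5 → peak 12
Best is PKG12@5, peak 12.

12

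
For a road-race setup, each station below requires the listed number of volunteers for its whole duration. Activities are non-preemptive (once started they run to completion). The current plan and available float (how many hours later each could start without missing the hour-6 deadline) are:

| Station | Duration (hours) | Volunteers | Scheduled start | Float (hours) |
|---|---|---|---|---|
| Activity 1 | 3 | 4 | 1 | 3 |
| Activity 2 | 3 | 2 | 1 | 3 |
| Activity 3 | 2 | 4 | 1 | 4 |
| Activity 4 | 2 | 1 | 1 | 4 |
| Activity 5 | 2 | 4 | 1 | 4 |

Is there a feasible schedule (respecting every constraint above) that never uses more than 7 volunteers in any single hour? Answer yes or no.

no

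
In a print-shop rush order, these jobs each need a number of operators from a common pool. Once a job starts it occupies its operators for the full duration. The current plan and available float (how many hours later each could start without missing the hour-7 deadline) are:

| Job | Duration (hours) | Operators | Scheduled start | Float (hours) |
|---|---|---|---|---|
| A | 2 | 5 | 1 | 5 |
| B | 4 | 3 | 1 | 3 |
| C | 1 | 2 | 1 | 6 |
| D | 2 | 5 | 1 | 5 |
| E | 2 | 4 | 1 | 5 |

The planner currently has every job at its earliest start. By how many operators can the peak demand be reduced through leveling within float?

11

Early-start peak: h1:19  h2:17  h3:3  h4:3  h5:0  h6:0  h7:0 ⇒ 19.
Leveled (A@1, B@1, C@3, D@4, E@6): h1:8  h2:8  h3:5  h4:8  h5:5  h6:4  h7:4 ⇒ 8.
Reduction 19 − 8 = 11.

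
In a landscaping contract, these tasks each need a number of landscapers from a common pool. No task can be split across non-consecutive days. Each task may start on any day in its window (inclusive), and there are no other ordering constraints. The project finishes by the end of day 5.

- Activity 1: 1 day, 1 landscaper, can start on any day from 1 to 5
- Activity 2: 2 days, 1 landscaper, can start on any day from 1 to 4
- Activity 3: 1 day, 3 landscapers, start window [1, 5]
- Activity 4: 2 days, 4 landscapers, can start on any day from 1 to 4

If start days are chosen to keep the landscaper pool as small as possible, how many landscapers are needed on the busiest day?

Early-start (Activity 1@1, Activity 2@1, Activity 3@1, Activity 4@1) gives peak 9: d1:9  d2:5  d3:0  d4:0  d5:0.
Shift Activity 3→2, Activity 4→3.
Schedule Activity 1@1, Activity 2@1, Activity 3@2, Activity 4@3: d1:2  d2:4  d3:4  d4:4  d5:0 — peak 4.

4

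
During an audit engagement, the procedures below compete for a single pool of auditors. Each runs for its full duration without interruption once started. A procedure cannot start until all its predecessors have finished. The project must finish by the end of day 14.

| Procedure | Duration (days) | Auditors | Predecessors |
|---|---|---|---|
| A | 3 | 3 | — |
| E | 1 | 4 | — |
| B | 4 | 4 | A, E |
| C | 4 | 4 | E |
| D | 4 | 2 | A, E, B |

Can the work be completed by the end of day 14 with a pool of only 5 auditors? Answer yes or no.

no

The minimum achievable peak is 6; 5 < 6, so no feasible schedule stays within the cap.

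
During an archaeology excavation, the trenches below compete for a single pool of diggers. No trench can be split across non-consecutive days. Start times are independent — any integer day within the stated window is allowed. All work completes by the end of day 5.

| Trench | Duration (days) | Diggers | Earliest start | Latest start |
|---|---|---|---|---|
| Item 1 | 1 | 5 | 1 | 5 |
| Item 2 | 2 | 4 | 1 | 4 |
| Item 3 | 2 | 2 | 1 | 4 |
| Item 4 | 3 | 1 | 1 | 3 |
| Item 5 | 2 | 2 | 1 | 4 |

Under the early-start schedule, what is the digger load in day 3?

1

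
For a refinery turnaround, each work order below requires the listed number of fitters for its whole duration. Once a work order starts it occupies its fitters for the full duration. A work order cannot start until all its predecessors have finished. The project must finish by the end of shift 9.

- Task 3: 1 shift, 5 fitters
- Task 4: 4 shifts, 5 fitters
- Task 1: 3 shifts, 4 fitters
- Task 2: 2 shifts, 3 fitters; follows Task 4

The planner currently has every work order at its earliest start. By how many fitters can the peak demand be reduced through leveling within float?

Early-start peak: s1:14  s2:9  s3:9  s4:5  s5:3  s6:3  s7:0  s8:0  s9:0 ⇒ 14.
Leveled (Task 3@1, Task 4@2, Task 1@6, Task 2@6): s1:5  s2:5  s3:5  s4:5  s5:5  s6:7  s7:7  s8:4  s9:0 ⇒ 7.
Reduction 14 − 7 = 7.

7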